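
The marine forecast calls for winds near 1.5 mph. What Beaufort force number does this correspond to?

1.5 mph = 0.7 m/s, which is Beaufort 1 (light air, 0.3–1.5 m/s).

Beaufort force 1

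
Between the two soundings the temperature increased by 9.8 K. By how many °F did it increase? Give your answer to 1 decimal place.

17.6 °F

Converting a difference, only the 9/5 scale factor applies: Δ°F = 9.8 × 1.8 = 17.6 °F.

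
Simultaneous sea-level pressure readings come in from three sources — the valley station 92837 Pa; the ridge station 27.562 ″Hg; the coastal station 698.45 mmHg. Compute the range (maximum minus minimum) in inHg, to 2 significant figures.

the valley station: 92837 Pa = 27.4147 inHg.
the coastal station: 698.45 mmHg = 27.4980 inHg.
Spread: 27.5620 − 27.4147 = 0.15 inHg.

0.15 inHg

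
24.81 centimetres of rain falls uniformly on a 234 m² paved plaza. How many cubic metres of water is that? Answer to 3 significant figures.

Depth: 24.81 cm × 10 = 248.1 mm.
1 mm over 1 m² is 1 L, so volume = 248.1 × 234 = 58055.4 L = 58.1 m³.

58.1 cubic metres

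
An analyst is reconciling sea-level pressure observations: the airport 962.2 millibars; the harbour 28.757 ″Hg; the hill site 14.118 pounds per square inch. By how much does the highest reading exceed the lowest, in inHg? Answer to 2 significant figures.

0.34 inHg

the airport: 962.2 mb = 28.4137 inHg.
the hill site: 14.118 psi = 28.7445 inHg.
Spread: 28.7570 − 28.4137 = 0.34 inHg.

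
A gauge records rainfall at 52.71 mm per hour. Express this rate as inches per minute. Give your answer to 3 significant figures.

52.71 mm/hour × 0.0393701 in/mm × 0.0166667 hour/minute = 0.0346 in/minute.

0.0346 in/minute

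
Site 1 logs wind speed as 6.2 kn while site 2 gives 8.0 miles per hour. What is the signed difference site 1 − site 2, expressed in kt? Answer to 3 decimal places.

-0.752 kt

site 2: 8.0 mph = 6.95181 kt.
Difference: 6.20000 − 6.95181 = -0.752 kt.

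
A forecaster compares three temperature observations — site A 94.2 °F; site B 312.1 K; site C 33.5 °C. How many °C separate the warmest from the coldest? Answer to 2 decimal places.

5.45 °C

site A: 94.2 °F = 34.556 °C.
site B: 312.1 K = 38.950 °C.
Spread: 38.950 − 33.500 = 5.450 °C.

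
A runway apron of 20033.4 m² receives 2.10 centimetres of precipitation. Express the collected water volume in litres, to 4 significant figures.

420700 litres

Depth: 2.10 cm × 10 = 21 mm.
1 mm over 1 m² is 1 L, so volume = 21 × 20033.4 = 420701.4 L ≈ 420700 L.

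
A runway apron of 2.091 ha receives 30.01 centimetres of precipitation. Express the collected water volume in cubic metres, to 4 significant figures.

6275 cubic metres

Depth: 30.01 cm × 10 = 300.1 mm.
Area: 2.091 ha = 20910 m².
1 mm over 1 m² is 1 L, so volume = 300.1 × 20910 = 6275091 L = 6275 m³.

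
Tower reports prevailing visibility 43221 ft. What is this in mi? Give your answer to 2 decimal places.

1 ft = 0.000189394 SM, so 43221 × 0.000189394 = 8.19 SM.

8.19 SM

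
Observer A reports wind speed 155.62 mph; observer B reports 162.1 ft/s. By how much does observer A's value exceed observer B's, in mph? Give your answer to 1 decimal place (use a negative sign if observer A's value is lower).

45.1 mph

observer B: 162.1 ft/s = 110.523 mph.
Difference: 155.620 − 110.523 = 45.1 mph.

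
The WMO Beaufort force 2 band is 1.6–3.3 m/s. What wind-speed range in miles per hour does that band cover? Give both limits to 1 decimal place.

3.6 to 7.4 mph

1.6–3.3 m/s × 2.237 = 3.6–7.4 mph.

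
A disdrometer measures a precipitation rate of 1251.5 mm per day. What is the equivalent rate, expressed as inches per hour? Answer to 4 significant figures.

2.053 in/hour

1251.5 mm/day × 0.0393701 in/mm × 0.0416667 day/hour = 2.053 in/hour.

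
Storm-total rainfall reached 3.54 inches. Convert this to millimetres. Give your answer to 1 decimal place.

1 in = 25.4 mm, so 3.54 × 25.4 = 89.9 mm.

89.9 mm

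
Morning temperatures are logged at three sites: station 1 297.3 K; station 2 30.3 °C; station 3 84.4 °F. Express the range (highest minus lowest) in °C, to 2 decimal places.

6.15 °C

station 1: 297.3 K = 24.150 °C.
station 3: 84.4 °F = 29.111 °C.
Spread: 30.300 − 24.150 = 6.150 °C.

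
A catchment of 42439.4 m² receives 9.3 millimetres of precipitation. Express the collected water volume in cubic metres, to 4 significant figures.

1 mm over 1 m² is 1 L, so volume = 9.3 × 42439.4 = 394686.42 L = 394.7 m³.

394.7 cubic metres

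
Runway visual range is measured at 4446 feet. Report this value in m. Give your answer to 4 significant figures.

1 ft = 0.3048 m, so 4446 × 0.3048 = 1355 m.

1355 m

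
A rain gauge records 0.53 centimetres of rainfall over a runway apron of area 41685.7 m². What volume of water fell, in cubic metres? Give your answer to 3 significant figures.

221 cubic metres

Depth: 0.53 cm × 10 = 5.3 mm.
1 mm over 1 m² is 1 L, so volume = 5.3 × 41685.7 = 220934.21 L = 221 m³.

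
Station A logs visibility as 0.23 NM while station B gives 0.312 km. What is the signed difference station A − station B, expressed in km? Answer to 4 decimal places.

0.1140 km

station A: 0.23 nmi = 0.425960 km.
Difference: 0.425960 − 0.312000 = 0.1140 km.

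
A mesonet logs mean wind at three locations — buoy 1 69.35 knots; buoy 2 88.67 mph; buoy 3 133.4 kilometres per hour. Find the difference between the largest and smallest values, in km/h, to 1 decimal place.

14.3 km/h

buoy 1: 69.35 kt = 128.436 km/h.
buoy 2: 88.67 mph = 142.701 km/h.
Spread: 142.701 − 128.436 = 14.3 km/h.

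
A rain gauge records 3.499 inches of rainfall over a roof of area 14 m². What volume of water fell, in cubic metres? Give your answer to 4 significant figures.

1.244 cubic metres

Depth: 3.499 in × 25.4 = 88.8746 mm.
1 mm over 1 m² is 1 L, so volume = 88.8746 × 14 = 1244.2444 L = 1.244 m³.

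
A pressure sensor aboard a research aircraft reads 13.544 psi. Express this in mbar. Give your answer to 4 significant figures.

1 psi = 68.9476 mb, so 13.544 × 68.9476 = 933.8 mb.

933.8 mb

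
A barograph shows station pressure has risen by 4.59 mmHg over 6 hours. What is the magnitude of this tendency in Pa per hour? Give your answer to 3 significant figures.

102 Pa per hour

4.59 mmHg / 6 h × 133.322 Pa/mmHg = 102 Pa/h.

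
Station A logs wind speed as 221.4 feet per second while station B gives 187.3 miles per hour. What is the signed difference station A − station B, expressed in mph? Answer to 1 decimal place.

-36.3 mph

station A: 221.4 ft/s = 150.955 mph.
Difference: 150.955 − 187.300 = -36.3 mph.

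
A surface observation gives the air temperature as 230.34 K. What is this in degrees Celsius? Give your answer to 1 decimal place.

-42.8 °C

°C = 230.34 − 273.15 = -42.8 °C.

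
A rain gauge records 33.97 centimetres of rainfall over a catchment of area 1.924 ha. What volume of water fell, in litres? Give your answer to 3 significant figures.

6540000 litres

Depth: 33.97 cm × 10 = 339.7 mm.
Area: 1.924 ha = 19240 m².
1 mm over 1 m² is 1 L, so volume = 339.7 × 19240 = 6535828 L ≈ 6540000 L.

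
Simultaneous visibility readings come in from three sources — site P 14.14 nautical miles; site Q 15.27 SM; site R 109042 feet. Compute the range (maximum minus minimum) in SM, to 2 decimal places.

site P: 14.14 nmi = 16.2720 SM.
site R: 109042 ft = 20.6519 SM.
Spread: 20.6519 − 15.2700 = 5.38 SM.

5.38 SM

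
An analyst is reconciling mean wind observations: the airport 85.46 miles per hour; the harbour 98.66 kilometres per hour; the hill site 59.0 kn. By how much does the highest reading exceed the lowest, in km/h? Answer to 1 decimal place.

38.9 km/h

the airport: 85.46 mph = 137.535 km/h.
the hill site: 59.0 kt = 109.268 km/h.
Spread: 137.535 − 98.660 = 38.9 km/h.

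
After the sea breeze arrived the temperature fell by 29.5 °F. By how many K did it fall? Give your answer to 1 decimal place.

16.4 K

For a temperature change the 32° offset cancels: ΔK = 29.5 × 0.5556 = 16.4 K.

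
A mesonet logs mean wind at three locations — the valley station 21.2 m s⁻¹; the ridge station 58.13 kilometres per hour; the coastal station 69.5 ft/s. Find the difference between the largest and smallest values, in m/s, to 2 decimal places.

the ridge station: 58.13 km/h = 16.1472 m/s.
the coastal station: 69.5 ft/s = 21.1836 m/s.
Spread: 21.2000 − 16.1472 = 5.05 m/s.

5.05 m/s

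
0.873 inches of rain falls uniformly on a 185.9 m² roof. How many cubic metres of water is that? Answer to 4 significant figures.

4.122 cubic metres

Depth: 0.873 in × 25.4 = 22.1742 mm.
1 mm over 1 m² is 1 L, so volume = 22.1742 × 185.9 = 4122.1838 L = 4.122 m³.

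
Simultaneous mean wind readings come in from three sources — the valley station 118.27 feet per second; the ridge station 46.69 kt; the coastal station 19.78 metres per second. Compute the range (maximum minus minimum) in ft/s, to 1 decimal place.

the ridge station: 46.69 kt = 78.804 ft/s.
the coastal station: 19.78 m/s = 64.895 ft/s.
Spread: 118.270 − 64.895 = 53.4 ft/s.

53.4 ft/s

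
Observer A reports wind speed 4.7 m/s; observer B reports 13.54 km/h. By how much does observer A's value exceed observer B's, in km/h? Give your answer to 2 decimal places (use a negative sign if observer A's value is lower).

observer A: 4.7 m/s = 16.9200 km/h.
Difference: 16.9200 − 13.5400 = 3.38 km/h.

3.38 km/h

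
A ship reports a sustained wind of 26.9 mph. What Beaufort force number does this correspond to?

26.9 mph = 12.0 m/s, which is Beaufort 6 (strong breeze, 10.8–13.8 m/s).

Beaufort force 6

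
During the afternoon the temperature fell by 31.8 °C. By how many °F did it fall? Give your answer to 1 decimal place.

Converting a difference, only the 9/5 scale factor applies: Δ°F = 31.8 × 1.8 = 57.2 °F.

57.2 °F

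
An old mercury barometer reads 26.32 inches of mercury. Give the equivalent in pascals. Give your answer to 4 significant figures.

1 inHg = 3386.39 Pa, so 26.32 × 3386.39 = 89130 Pa.

89130 Pa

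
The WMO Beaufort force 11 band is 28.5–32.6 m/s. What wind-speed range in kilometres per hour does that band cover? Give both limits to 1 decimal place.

28.5–32.6 m/s × 3.6 = 102.6–117.4 km/h.

102.6 to 117.4 km/h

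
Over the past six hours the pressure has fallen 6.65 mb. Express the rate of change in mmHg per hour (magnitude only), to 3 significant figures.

0.831 mmHg per hour

6.65 mb / 6 h × 0.750062 mmHg/mb = 0.831 mmHg/h.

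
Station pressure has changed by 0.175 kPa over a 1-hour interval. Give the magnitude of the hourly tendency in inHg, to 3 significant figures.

0.175 kPa / 1 h × 0.2953 inHg/kPa = 0.0517 inHg/h.

0.0517 inHg per hour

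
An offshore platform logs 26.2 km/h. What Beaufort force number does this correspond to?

26.2 km/h = 7.3 m/s, which is Beaufort 4 (moderate breeze, 5.5–7.9 m/s).

Beaufort force 4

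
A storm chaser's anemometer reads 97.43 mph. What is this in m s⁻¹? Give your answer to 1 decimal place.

1 mph = 0.44704 m/s, so 97.43 × 0.44704 = 43.6 m/s.

43.6 m/s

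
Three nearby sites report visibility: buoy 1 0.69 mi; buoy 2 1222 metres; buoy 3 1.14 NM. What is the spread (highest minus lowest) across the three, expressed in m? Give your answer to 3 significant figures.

buoy 1: 0.69 SM = 1110.45 m.
buoy 3: 1.14 nmi = 2111.28 m.
Spread: 2111.28 − 1110.45 = 1000 m.

1000 m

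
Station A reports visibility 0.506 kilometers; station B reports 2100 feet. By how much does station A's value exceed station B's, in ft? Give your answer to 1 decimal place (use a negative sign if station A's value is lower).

-439.9 ft

station A: 0.506 km = 1660.105 ft.
Difference: 1660.105 − 2100.000 = -439.9 ft.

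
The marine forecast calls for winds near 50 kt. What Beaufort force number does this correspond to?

Beaufort force 10

50 kt lies in the Beaufort 10 band (storm, 48–55 kt).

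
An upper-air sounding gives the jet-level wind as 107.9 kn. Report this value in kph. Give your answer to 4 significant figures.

199.8 km/h

1 kt = 1.852 km/h, so 107.9 × 1.852 = 199.8 km/h.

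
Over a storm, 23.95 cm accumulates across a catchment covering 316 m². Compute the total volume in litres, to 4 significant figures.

Depth: 23.95 cm × 10 = 239.5 mm.
1 mm over 1 m² is 1 L, so volume = 239.5 × 316 = 75682 L ≈ 75680 L.

75680 litres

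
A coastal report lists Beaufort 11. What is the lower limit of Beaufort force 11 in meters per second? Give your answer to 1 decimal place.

28.5 m/s

Beaufort 11 (violent storm) spans 28.5–32.6 m/s.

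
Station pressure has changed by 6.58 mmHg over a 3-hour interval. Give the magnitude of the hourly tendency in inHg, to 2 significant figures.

6.58 mmHg / 3 h × 0.0393701 inHg/mmHg = 0.086 inHg/h.

0.086 inHg per hour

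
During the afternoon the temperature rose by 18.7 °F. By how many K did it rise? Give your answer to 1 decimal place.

10.4 K

For a temperature change the 32° offset cancels: ΔK = 18.7 × 0.5556 = 10.4 K.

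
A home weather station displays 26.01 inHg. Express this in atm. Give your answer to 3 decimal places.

0.869 atm

1 inHg = 0.0334211 atm, so 26.01 × 0.0334211 = 0.869 atm.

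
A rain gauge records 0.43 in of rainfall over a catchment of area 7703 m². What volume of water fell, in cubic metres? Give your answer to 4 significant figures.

Depth: 0.43 in × 25.4 = 10.922 mm.
1 mm over 1 m² is 1 L, so volume = 10.922 × 7703 = 84132.166 L = 84.13 m³.

84.13 cubic metres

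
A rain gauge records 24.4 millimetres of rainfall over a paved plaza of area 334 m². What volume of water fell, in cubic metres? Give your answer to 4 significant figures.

8.150 cubic metres

1 mm over 1 m² is 1 L, so volume = 24.4 × 334 = 8149.6 L = 8.150 m³.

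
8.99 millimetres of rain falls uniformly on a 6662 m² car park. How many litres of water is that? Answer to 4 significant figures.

1 mm over 1 m² is 1 L, so volume = 8.99 × 6662 = 59891.38 L ≈ 59890 L.

59890 litres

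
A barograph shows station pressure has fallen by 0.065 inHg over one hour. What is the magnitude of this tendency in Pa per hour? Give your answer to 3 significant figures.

0.065 inHg / 1 h × 3386.39 Pa/inHg = 220 Pa/h.

220 Pa per hour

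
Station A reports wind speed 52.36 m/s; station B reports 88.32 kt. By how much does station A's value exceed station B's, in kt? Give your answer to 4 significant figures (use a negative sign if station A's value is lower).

13.46 kt

station A: 52.36 m/s = 101.7797 kt.
Difference: 101.7797 − 88.3200 = 13.46 kt.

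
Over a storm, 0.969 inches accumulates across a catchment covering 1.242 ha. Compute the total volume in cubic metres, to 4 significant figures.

305.7 cubic metres

Depth: 0.969 in × 25.4 = 24.6126 mm.
Area: 1.242 ha = 12420 m².
1 mm over 1 m² is 1 L, so volume = 24.6126 × 12420 = 305688.49 L = 305.7 m³.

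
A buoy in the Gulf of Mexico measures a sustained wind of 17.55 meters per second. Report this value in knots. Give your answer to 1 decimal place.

34.1 kt

1 m/s = 1.94384 kt, so 17.55 × 1.94384 = 34.1 kt.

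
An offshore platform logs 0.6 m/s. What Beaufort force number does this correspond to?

0.6 m/s lies in the Beaufort 1 band (light air, 0.3–1.5 m/s).

Beaufort force 1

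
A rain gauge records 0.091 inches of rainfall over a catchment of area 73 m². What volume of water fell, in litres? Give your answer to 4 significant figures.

Depth: 0.091 in × 25.4 = 2.3114 mm.
1 mm over 1 m² is 1 L, so volume = 2.3114 × 73 = 168.7322 L ≈ 168.7 L.

168.7 litres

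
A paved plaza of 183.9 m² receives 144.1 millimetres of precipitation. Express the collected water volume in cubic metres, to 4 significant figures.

1 mm over 1 m² is 1 L, so volume = 144.1 × 183.9 = 26499.99 L = 26.50 m³.

26.50 cubic metres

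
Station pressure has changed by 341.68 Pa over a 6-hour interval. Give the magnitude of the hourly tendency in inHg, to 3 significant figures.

341.68 Pa / 6 h × 0.0002953 inHg/Pa = 0.0168 inHg/h.

0.0168 inHg per hour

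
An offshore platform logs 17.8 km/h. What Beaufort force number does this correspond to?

17.8 km/h = 4.9 m/s, which is Beaufort 3 (gentle breeze, 3.4–5.4 m/s).

Beaufort force 3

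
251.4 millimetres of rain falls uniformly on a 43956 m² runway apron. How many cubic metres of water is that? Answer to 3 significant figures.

1 mm over 1 m² is 1 L, so volume = 251.4 × 43956 = 11050538 L = 11100 m³.

11100 cubic metres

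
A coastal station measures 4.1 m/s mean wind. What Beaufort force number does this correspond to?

4.1 m/s lies in the Beaufort 3 band (gentle breeze, 3.4–5.4 m/s).

Beaufort force 3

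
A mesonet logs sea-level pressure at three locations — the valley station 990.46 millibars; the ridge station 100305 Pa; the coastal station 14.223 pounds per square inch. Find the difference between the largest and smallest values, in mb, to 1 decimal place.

the ridge station: 100305 Pa = 1003.050 mb.
the coastal station: 14.223 psi = 980.641 mb.
Spread: 1003.050 − 980.641 = 22.4 mb.

22.4 mb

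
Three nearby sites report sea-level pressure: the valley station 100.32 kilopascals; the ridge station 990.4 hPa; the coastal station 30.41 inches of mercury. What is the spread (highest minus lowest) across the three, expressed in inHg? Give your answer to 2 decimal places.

the valley station: 100.32 kPa = 29.6245 inHg.
the ridge station: 990.4 hPa = 29.2465 inHg.
Spread: 30.4100 − 29.2465 = 1.16 inHg.

1.16 inHg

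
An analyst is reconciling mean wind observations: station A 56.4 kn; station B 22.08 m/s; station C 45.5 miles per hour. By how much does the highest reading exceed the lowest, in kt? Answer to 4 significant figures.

station B: 22.08 m/s = 42.9201 kt.
station C: 45.5 mph = 39.5384 kt.
Spread: 56.4000 − 39.5384 = 16.86 kt.

16.86 kt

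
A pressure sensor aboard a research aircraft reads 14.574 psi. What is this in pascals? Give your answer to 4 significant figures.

100500 Pa

1 psi = 6894.76 Pa, so 14.574 × 6894.76 = 100500 Pa.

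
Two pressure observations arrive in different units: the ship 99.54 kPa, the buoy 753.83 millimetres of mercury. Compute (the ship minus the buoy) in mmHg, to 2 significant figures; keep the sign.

-7.2 mmHg

the ship: 99.54 kPa = 746.611 mmHg.
Difference: 746.611 − 753.830 = -7.2 mmHg.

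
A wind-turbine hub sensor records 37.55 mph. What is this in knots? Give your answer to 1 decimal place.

32.6 kt

1 mph = 0.868976 kt, so 37.55 × 0.868976 = 32.6 kt.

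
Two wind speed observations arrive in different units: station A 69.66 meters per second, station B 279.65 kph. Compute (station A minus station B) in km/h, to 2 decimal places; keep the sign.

-28.87 km/h

station A: 69.66 m/s = 250.7760 km/h.
Difference: 250.7760 − 279.6500 = -28.87 km/h.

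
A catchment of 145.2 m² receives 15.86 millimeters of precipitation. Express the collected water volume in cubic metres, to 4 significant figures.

2.303 cubic metres

1 mm over 1 m² is 1 L, so volume = 15.86 × 145.2 = 2302.872 L = 2.303 m³.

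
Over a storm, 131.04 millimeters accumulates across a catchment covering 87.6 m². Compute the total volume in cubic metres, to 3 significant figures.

11.5 cubic metres

1 mm over 1 m² is 1 L, so volume = 131.04 × 87.6 = 11479.104 L = 11.5 m³.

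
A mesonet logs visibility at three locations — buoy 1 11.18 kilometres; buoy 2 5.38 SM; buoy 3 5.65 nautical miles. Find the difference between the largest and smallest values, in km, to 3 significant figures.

2.52 km

buoy 2: 5.38 SM = 8.6583 km.
buoy 3: 5.65 nmi = 10.4638 km.
Spread: 11.1800 − 8.6583 = 2.52 km.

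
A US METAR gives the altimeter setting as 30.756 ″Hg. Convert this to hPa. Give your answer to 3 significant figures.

1 inHg = 33.8639 hPa, so 30.756 × 33.8639 = 1040 hPa.

1040 hPa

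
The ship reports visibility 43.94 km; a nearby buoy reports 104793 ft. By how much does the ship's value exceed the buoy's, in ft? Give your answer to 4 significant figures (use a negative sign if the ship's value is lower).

39370 ft

the ship: 43.94 km = 144160.10 ft.
Difference: 144160.10 − 104793.00 = 39370 ft.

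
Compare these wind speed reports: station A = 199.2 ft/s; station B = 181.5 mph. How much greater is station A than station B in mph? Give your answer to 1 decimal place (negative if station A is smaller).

-45.7 mph

station A: 199.2 ft/s = 135.818 mph.
Difference: 135.818 − 181.500 = -45.7 mph.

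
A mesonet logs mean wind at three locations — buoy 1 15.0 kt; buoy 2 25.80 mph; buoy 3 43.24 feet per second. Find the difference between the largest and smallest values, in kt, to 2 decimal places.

buoy 2: 25.80 mph = 22.4196 kt.
buoy 3: 43.24 ft/s = 25.6190 kt.
Spread: 25.6190 − 15.0000 = 10.62 kt.

10.62 kt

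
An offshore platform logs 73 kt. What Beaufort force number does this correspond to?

73 kt lies in the Beaufort 12 band (hurricane force, ≥64 kt).

Beaufort force 12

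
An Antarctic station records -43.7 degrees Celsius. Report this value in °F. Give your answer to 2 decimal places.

°F = °C × 9/5 + 32 = -43.7 × 1.8 + 32 = -46.66 °F.

-46.66 °F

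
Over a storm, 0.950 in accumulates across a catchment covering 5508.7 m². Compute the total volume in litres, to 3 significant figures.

133000 litres

Depth: 0.950 in × 25.4 = 24.13 mm.
1 mm over 1 m² is 1 L, so volume = 24.13 × 5508.7 = 132924.93 L ≈ 133000 L.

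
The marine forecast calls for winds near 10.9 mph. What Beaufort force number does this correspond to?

10.9 mph = 4.9 m/s, which is Beaufort 3 (gentle breeze, 3.4–5.4 m/s).

Beaufort force 3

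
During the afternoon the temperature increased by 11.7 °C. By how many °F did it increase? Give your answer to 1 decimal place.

21.1 °F

A change of 1 °C equals a change of 1.8 °F: Δ°F = 11.7 × 1.8 = 21.1 °F.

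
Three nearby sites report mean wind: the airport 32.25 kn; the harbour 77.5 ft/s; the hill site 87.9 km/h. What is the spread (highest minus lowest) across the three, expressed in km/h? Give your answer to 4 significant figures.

the airport: 32.25 kt = 59.7270 km/h.
the harbour: 77.5 ft/s = 85.0392 km/h.
Spread: 87.9000 − 59.7270 = 28.17 km/h.

28.17 km/h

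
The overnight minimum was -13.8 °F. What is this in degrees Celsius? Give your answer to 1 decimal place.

-25.4 °C

°C = (°F − 32) × 5/9 = (-13.8 − 32) / 1.8 = -25.4 °C.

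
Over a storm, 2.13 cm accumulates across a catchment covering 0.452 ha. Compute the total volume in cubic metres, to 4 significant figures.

Depth: 2.13 cm × 10 = 21.3 mm.
Area: 0.452 ha = 4520 m².
1 mm over 1 m² is 1 L, so volume = 21.3 × 4520 = 96276 L = 96.28 m³.

96.28 cubic metres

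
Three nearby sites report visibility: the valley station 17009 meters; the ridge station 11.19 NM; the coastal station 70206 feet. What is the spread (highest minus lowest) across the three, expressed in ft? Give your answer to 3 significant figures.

14400 ft

the valley station: 17009 m = 55803.81 ft.
the ridge station: 11.19 nmi = 67991.73 ft.
Spread: 70206.00 − 55803.81 = 14400 ft.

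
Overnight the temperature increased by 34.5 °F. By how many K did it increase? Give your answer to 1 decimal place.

For a temperature change the 32° offset cancels: ΔK = 34.5 × 0.5556 = 19.2 K.

19.2 K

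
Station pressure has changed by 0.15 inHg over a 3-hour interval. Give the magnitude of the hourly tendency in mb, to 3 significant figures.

1.69 mb per hour

0.15 inHg / 3 h × 33.8639 mb/inHg = 1.69 mb/h.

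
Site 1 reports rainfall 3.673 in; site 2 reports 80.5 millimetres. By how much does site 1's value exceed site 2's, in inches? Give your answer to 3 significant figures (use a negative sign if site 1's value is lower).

site 2: 80.5 mm = 3.16929 in.
Difference: 3.67300 − 3.16929 = 0.504 in.

0.504 in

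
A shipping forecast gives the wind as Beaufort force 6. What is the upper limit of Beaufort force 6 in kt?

Beaufort 6 (strong breeze) spans 22–27 knots.

27 kt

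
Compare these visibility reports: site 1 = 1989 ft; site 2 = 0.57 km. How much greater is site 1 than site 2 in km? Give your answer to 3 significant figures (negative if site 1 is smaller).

site 1: 1989 ft = 0.606247 km.
Difference: 0.606247 − 0.570000 = 0.0362 km.

0.0362 km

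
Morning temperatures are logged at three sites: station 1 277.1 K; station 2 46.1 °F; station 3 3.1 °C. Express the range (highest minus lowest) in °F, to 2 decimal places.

8.52 °F

station 1: 277.1 K = 3.950 °C.
station 2: 46.1 °F = 7.833 °C.
Spread: 7.833 − 3.100 = 4.733 °C = 8.52 °F.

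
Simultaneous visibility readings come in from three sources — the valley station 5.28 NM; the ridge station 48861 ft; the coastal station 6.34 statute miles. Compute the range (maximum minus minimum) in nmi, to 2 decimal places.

the ridge station: 48861 ft = 8.0415 nmi.
the coastal station: 6.34 SM = 5.5093 nmi.
Spread: 8.0415 − 5.2800 = 2.76 nmi.

2.76 nmi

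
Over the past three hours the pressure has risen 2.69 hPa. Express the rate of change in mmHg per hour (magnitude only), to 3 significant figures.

0.673 mmHg per hour

2.69 hPa / 3 h × 0.750062 mmHg/hPa = 0.673 mmHg/h.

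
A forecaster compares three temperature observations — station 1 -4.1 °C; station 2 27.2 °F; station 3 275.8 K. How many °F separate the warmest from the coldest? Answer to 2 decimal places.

12.15 °F

station 2: 27.2 °F = -2.667 °C.
station 3: 275.8 K = 2.650 °C.
Spread: 2.650 − (-4.100) = 6.750 °C = 12.15 °F.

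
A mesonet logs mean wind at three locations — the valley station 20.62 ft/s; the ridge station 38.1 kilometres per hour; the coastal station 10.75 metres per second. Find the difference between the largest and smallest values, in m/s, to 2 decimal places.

4.47 m/s

the valley station: 20.62 ft/s = 6.28498 m/s.
the ridge station: 38.1 km/h = 10.58333 m/s.
Spread: 10.75000 − 6.28498 = 4.47 m/s.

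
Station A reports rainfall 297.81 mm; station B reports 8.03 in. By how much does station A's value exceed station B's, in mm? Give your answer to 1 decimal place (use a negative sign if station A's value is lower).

station B: 8.03 in = 203.962 mm.
Difference: 297.810 − 203.962 = 93.8 mm.

93.8 mm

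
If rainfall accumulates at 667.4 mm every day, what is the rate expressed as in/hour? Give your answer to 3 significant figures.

667.4 mm/day × 0.0393701 in/mm × 0.0416667 day/hour = 1.09 in/hour.

1.09 in/hour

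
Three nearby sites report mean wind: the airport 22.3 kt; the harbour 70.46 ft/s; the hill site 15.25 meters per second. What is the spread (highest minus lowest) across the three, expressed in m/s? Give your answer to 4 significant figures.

the airport: 22.3 kt = 11.4721 m/s.
the harbour: 70.46 ft/s = 21.4762 m/s.
Spread: 21.4762 − 11.4721 = 10.00 m/s.

10.00 m/s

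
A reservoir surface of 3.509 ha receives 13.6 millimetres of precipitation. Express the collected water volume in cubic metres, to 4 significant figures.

Area: 3.509 ha = 35090 m².
1 mm over 1 m² is 1 L, so volume = 13.6 × 35090 = 477224 L = 477.2 m³.

477.2 cubic metres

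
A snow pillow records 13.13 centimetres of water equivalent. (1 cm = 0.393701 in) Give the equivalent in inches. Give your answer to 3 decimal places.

1 cm = 0.393701 in, so 13.13 × 0.393701 = 5.169 in.

5.169 in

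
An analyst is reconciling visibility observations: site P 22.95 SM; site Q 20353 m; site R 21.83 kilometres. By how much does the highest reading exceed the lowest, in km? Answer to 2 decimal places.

16.58 km

site P: 22.95 SM = 36.9344 km.
site Q: 20353 m = 20.3530 km.
Spread: 36.9344 − 20.3530 = 16.58 km.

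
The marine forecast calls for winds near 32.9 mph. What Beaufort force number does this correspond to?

Beaufort force 7

32.9 mph = 14.7 m/s, which is Beaufort 7 (near gale, 13.9–17.1 m/s).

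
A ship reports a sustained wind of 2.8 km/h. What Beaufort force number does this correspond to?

2.8 km/h = 0.8 m/s, which is Beaufort 1 (light air, 0.3–1.5 m/s).

Beaufort force 1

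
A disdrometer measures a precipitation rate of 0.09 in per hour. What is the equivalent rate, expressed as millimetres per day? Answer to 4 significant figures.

54.86 mm/day

0.09 in/hour × 25.4 mm/in × 24 hour/day = 54.86 mm/day.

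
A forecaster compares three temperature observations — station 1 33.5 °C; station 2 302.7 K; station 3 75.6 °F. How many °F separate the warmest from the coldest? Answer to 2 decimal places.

station 2: 302.7 K = 29.550 °C.
station 3: 75.6 °F = 24.222 °C.
Spread: 33.500 − 24.222 = 9.278 °C = 16.70 °F.

16.70 °F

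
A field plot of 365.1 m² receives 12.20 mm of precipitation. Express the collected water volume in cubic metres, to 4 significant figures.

1 mm over 1 m² is 1 L, so volume = 12.2 × 365.1 = 4454.22 L = 4.454 m³.

4.454 cubic metres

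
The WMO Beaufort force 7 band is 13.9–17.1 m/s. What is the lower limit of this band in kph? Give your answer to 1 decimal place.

50.0 km/h

13.9–17.1 m/s × 3.6 = 50.0–61.6 km/h.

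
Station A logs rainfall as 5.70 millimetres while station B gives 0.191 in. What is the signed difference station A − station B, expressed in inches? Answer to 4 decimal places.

0.0334 in

station A: 5.70 mm = 0.224409 in.
Difference: 0.224409 − 0.191000 = 0.0334 in.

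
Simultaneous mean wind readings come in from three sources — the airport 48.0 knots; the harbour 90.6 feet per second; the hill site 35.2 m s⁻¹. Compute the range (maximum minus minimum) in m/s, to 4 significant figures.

10.51 m/s

the airport: 48.0 kt = 24.6933 m/s.
the harbour: 90.6 ft/s = 27.6149 m/s.
Spread: 35.2000 − 24.6933 = 10.51 m/s.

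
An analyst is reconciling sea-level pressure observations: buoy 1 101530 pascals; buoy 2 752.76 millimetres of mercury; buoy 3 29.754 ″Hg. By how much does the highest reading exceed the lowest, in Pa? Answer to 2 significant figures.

buoy 2: 752.76 mmHg = 100359.76 Pa.
buoy 3: 29.754 inHg = 100758.62 Pa.
Spread: 101530.00 − 100359.76 = 1200 Pa.

1200 Pa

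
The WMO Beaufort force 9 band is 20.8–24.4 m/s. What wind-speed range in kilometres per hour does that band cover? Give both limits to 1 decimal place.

74.9 to 87.8 km/h

20.8–24.4 m/s × 3.6 = 74.9–87.8 km/h.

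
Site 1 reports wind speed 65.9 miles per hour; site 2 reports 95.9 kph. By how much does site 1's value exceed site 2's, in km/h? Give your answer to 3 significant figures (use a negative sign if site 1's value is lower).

site 1: 65.9 mph = 106.056 km/h.
Difference: 106.056 − 95.900 = 10.2 km/h.

10.2 km/h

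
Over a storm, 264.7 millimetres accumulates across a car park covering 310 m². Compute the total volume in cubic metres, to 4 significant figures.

1 mm over 1 m² is 1 L, so volume = 264.7 × 310 = 82057 L = 82.06 m³.

82.06 cubic metres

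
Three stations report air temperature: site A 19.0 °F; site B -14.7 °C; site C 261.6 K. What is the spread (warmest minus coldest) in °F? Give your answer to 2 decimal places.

13.46 °F

site A: 19.0 °F = -7.222 °C.
site C: 261.6 K = -11.550 °C.
Spread: (-7.222) − (-14.700) = 7.478 °C = 13.46 °F.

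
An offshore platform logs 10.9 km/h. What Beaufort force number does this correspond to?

10.9 km/h = 3.0 m/s, which is Beaufort 2 (light breeze, 1.6–3.3 m/s).

Beaufort force 2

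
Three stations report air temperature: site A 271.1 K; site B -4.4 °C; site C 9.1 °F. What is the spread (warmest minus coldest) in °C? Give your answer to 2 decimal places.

site A: 271.1 K = -2.050 °C.
site C: 9.1 °F = -12.722 °C.
Spread: (-2.050) − (-12.722) = 10.672 °C.

10.67 °C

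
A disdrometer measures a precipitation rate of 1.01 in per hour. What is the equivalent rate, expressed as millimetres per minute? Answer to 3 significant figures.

0.428 mm/minute

1.01 in/hour × 25.4 mm/in × 0.0166667 hour/minute = 0.428 mm/minute.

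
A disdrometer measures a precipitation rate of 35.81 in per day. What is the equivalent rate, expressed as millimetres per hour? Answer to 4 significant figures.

35.81 in/day × 25.4 mm/in × 0.0416667 day/hour = 37.90 mm/hour.

37.90 mm/hour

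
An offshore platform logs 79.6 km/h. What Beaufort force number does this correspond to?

Beaufort force 9

79.6 km/h = 22.1 m/s, which is Beaufort 9 (strong gale, 20.8–24.4 m/s).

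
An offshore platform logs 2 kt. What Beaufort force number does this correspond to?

2 kt lies in the Beaufort 1 band (light air, 1–3 kt).

Beaufort force 1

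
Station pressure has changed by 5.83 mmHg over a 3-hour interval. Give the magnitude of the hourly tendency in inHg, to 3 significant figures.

0.0765 inHg per hour

5.83 mmHg / 3 h × 0.0393701 inHg/mmHg = 0.0765 inHg/h.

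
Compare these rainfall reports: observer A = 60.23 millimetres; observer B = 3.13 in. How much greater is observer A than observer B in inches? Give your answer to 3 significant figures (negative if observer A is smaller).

observer A: 60.23 mm = 2.37126 in.
Difference: 2.37126 − 3.13000 = -0.759 in.

-0.759 in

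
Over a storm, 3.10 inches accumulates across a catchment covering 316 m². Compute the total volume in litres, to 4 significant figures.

Depth: 3.10 in × 25.4 = 78.74 mm.
1 mm over 1 m² is 1 L, so volume = 78.74 × 316 = 24881.84 L ≈ 24880 L.

24880 litres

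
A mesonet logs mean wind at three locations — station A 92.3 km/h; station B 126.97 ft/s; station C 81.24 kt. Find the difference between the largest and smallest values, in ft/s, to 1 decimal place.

53.0 ft/s

station A: 92.3 km/h = 84.117 ft/s.
station C: 81.24 kt = 137.118 ft/s.
Spread: 137.118 − 84.117 = 53.0 ft/s.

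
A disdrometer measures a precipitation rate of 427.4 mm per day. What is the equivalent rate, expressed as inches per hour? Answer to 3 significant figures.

0.701 in/hour

427.4 mm/day × 0.0393701 in/mm × 0.0416667 day/hour = 0.701 in/hour.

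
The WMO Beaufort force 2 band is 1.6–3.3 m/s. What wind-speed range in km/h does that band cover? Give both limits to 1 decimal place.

1.6–3.3 m/s × 3.6 = 5.8–11.9 km/h.

5.8 to 11.9 km/h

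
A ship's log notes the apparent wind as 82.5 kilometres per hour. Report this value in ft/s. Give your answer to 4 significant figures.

1 km/h = 0.911344 ft/s, so 82.5 × 0.911344 = 75.19 ft/s.

75.19 ft/s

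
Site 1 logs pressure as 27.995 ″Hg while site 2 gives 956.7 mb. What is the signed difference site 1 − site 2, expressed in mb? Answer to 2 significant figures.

site 1: 27.995 inHg = 948.020 mb.
Difference: 948.020 − 956.700 = -8.7 mb.

-8.7 mb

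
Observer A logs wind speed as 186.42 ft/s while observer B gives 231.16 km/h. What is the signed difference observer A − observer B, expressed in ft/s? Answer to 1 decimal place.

-24.2 ft/s

observer B: 231.16 km/h = 210.666 ft/s.
Difference: 186.420 − 210.666 = -24.2 ft/s.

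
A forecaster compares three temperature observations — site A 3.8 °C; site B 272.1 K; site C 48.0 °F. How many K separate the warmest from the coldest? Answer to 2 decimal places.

9.94 K

site B: 272.1 K = -1.050 °C.
site C: 48.0 °F = 8.889 °C.
Spread: 8.889 − (-1.050) = 9.939 °C.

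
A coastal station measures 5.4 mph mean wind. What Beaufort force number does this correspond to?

5.4 mph = 2.4 m/s, which is Beaufort 2 (light breeze, 1.6–3.3 m/s).

Beaufort force 2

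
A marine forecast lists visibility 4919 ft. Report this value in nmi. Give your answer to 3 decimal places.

1 ft = 0.000164579 nmi, so 4919 × 0.000164579 = 0.810 nmi.

0.810 nmi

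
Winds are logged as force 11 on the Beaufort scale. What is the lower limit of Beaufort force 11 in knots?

56 kt

Beaufort 11 (violent storm) spans 56–63 knots.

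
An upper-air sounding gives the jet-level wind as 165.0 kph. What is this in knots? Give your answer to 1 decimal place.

89.1 kt

1 km/h = 0.539957 kt, so 165.0 × 0.539957 = 89.1 kt.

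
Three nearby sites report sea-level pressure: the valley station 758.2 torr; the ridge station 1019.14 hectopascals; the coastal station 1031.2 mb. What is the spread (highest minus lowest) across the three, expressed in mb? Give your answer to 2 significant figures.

20 mb

the valley station: 758.2 mmHg = 1010.85 mb.
the ridge station: 1019.14 hPa = 1019.14 mb.
Spread: 1031.20 − 1010.85 = 20 mb.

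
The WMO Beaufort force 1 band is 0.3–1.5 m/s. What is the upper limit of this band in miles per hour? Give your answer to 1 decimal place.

0.3–1.5 m/s × 2.237 = 0.7–3.4 mph.

3.4 mph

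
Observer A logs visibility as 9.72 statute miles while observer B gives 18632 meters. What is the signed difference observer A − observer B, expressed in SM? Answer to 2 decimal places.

-1.86 SM

observer B: 18632 m = 11.5774 SM.
Difference: 9.7200 − 11.5774 = -1.86 SM.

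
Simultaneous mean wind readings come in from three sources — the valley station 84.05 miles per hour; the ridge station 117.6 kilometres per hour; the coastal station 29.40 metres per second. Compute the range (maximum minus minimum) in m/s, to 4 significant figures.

8.174 m/s

the valley station: 84.05 mph = 37.57371 m/s.
the ridge station: 117.6 km/h = 32.66667 m/s.
Spread: 37.57371 − 29.40000 = 8.174 m/s.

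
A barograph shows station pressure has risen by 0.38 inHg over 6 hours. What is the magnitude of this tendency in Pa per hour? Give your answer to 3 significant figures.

0.38 inHg / 6 h × 3386.39 Pa/inHg = 214 Pa/h.

214 Pa per hour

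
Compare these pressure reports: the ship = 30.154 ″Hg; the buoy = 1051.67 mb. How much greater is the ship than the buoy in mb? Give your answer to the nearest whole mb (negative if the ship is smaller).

the ship: 30.154 inHg = 1021.13 mb.
Difference: 1021.13 − 1051.67 = -31 mb.

-31 mb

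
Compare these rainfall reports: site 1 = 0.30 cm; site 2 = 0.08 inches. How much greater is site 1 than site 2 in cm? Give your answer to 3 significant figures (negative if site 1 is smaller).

site 2: 0.08 in = 0.203200 cm.
Difference: 0.300000 − 0.203200 = 0.0968 cm.

0.0968 cm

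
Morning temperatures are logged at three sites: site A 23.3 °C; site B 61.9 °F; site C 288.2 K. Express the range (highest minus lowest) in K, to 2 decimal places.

site B: 61.9 °F = 16.611 °C.
site C: 288.2 K = 15.050 °C.
Spread: 23.300 − 15.050 = 8.250 °C.

8.25 K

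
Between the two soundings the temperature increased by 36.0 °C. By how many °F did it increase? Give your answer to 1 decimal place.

64.8 °F

For a temperature change the 32° offset cancels: Δ°F = 36.0 × 1.8 = 64.8 °F.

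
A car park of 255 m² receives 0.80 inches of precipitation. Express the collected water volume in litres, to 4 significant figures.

5182 litres

Depth: 0.80 in × 25.4 = 20.32 mm.
1 mm over 1 m² is 1 L, so volume = 20.32 × 255 = 5181.6 L ≈ 5182 L.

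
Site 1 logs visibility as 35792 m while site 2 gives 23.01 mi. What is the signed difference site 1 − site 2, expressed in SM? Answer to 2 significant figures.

-0.77 SM

site 1: 35792 m = 22.2401 SM.
Difference: 22.2401 − 23.0100 = -0.77 SM.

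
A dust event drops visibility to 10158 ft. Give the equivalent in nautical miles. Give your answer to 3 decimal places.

1 ft = 0.000164579 nmi, so 10158 × 0.000164579 = 1.672 nmi.

1.672 nmi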